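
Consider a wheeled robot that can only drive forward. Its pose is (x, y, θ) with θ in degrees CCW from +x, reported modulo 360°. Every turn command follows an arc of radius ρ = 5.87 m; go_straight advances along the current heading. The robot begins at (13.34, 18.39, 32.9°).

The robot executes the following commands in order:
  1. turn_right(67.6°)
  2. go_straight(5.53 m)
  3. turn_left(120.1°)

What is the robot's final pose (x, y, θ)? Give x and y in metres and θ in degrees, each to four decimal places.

(33.6093, 19.4945, 85.4000°)

set_pose: (x, y, θ) = (13.3400, 18.3900, 32.9000°), ρ = 5.87
turn_right(67.6°): centre at ρ to the right, rotate −67.6° → (19.8701, 18.2874, -34.7000° ≡ 325.3000°)
go_straight(5.53): x += 5.53·cos θ, y += 5.53·sin θ → (24.4166, 15.1393, 325.3000°)
turn_left(120.1°): centre at ρ to the left, rotate +120.1° → (33.6093, 19.4945, 445.4000° ≡ 85.4000°)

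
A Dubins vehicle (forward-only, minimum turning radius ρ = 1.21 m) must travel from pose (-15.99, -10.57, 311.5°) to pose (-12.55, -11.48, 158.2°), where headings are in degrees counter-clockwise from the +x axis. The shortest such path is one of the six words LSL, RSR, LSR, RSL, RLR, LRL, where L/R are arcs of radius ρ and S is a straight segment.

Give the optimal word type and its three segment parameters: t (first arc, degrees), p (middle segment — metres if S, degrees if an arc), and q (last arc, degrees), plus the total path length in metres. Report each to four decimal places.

RSL: t = 5.3490°, p = 3.2934 m, q = 212.0490°, L = 7.8845 m

Let ψ = atan2(Δy, Δx) = atan2(-0.91, 3.44) = -14.8173° be the start→goal bearing.
Normalize: d = |goal − start| / ρ = 3.558328/1.21 = 2.940767, α = (θ_start − ψ) mod 360° = 326.3173° = 5.695312 rad, β = (θ_goal − ψ) mod 360° = 173.0173° = 3.019722 rad.
Common terms: sin α = -0.554593, cos α = 0.832122, sin β = 0.121569, cos β = -0.992583, cos(α−β) = -0.893371, d² = 8.648111. Work in radians in the unit-radius frame; every candidate has L = ρ·(t + p + q).
LSL: p² = 2 + d² − 2cos(α−β) + 2d(sin α − sin β) = 8.457984; p = √p² = 2.908261; φ = atan2(cos β − cos α, d + sin α − sin β) = -0.678237 rad; t = (φ − α) mod 2π = 6.192822 rad, q = (β − φ) mod 2π = 3.697959 rad → L = 1.21·(6.192822 + 2.908261 + 3.697959) = 1.21·12.799042 = 15.486841 m
RSR: p² = 2 + d² − 2cos(α−β) + 2d(sin β − sin α) = 16.411725; p = √p² = 4.051139; φ = atan2(cos α − cos β, d − sin α + sin β) = 0.467233 rad; t = (α − φ) mod 2π = 5.228079 rad, q = (φ − β) mod 2π = 3.730697 rad → L = 1.21·(5.228079 + 4.051139 + 3.730697) = 1.21·13.009914 = 15.741996 m
LSR: p² = d² − 2 + 2cos(α−β) + 2d(sin α + sin β) = 2.314525; p = √p² = 1.521356; φ = atan2(−cos α − cos β, d + sin α + sin β) − atan2(−2, p) = 0.984395 rad; t = (φ − α) mod 2π = 1.572269 rad, q = (φ − β) mod 2π = 4.247859 rad → L = 1.21·(1.572269 + 1.521356 + 4.247859) = 1.21·7.341484 = 8.883196 m
RSL: p² = d² − 2 + 2cos(α−β) − 2d(sin α + sin β) = 7.408212; p = √p² = 2.721803; φ = atan2(cos α + cos β, d − sin α − sin β) − atan2(2, p) = -0.681232 rad; t = (α − φ) mod 2π = 0.093358 rad, q = (β − φ) mod 2π = 3.700954 rad → L = 1.21·(0.093358 + 2.721803 + 3.700954) = 1.21·6.516115 = 7.884499 m
RLR: c = (6 − d² + 2cos(α−β) + 2d(sin α − sin β))/8 = -1.051466, |c| > 1 → infeasible
LRL: c = (6 − d² + 2cos(α−β) − 2d(sin α − sin β))/8 = -0.057248; p = 2π − arccos c = 4.655110 rad; φ = atan2(cos β − cos α, d + sin α − sin β) = -0.678237 rad; t = (φ − α + p/2) mod 2π = 2.237191 rad, q = (β − α − t + p) mod 2π = 6.025514 rad → L = 1.21·(2.237191 + 4.655110 + 6.025514) = 1.21·12.917815 = 15.630556 m
Shortest: RSL with L = 7.884499 m ≈ 7.8845 m
Convert RSL to answer units (arcs ×180/π): t = 0.093358·180/π = 5.3490°, p = ρ·p = 1.21·2.721803 = 3.2934 m, q = 3.700954·180/π = 212.0490°, L = 7.8845 m.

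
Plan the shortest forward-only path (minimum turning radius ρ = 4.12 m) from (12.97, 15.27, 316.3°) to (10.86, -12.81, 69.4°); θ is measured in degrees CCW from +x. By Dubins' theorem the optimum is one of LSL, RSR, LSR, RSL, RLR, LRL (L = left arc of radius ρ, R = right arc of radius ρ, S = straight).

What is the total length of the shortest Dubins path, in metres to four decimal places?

41.1666 m

Let ψ = atan2(Δy, Δx) = atan2(-28.08, -2.11) = -94.2973° be the start→goal bearing.
Normalize: d = |goal − start| / ρ = 28.159164/4.12 = 6.834748, α = (θ_start − ψ) mod 360° = 50.5973° = 0.883089 rad, β = (θ_goal − ψ) mod 360° = 163.6973° = 2.857056 rad.
Common terms: sin α = 0.772703, cos α = 0.634767, sin β = 0.280712, cos β = -0.959792, cos(α−β) = -0.392337, d² = 46.713787. Work in radians in the unit-radius frame; every candidate has L = ρ·(t + p + q).
LSL: p² = 2 + d² − 2cos(α−β) + 2d(sin α − sin β) = 56.223729; p = √p² = 7.498248; φ = atan2(cos β − cos α, d + sin α − sin β) = -0.214294 rad; t = (φ − α) mod 2π = 5.185802 rad, q = (β − φ) mod 2π = 3.071350 rad → L = 4.12·(5.185802 + 7.498248 + 3.071350) = 4.12·15.755401 = 64.912252 m
RSR: p² = 2 + d² − 2cos(α−β) + 2d(sin β − sin α) = 42.773193; p = √p² = 6.540122; φ = atan2(cos α − cos β, d − sin α + sin β) = 0.246294 rad; t = (α − φ) mod 2π = 0.636795 rad, q = (φ − β) mod 2π = 3.672423 rad → L = 4.12·(0.636795 + 6.540122 + 3.672423) = 4.12·10.849340 = 44.699280 m
LSR: p² = d² − 2 + 2cos(α−β) + 2d(sin α + sin β) = 58.328776; p = √p² = 7.637328; φ = atan2(−cos α − cos β, d + sin α + sin β) − atan2(−2, p) = 0.297301 rad; t = (φ − α) mod 2π = 5.697398 rad, q = (φ − β) mod 2π = 3.723430 rad → L = 4.12·(5.697398 + 7.637328 + 3.723430) = 4.12·17.058156 = 70.279601 m
RSL: p² = d² − 2 + 2cos(α−β) − 2d(sin α + sin β) = 29.529449; p = √p² = 5.434101; φ = atan2(cos α + cos β, d − sin α − sin β) − atan2(2, p) = -0.408821 rad; t = (α − φ) mod 2π = 1.291910 rad, q = (β − φ) mod 2π = 3.265877 rad → L = 4.12·(1.291910 + 5.434101 + 3.265877) = 4.12·9.991887 = 41.166576 m
RLR: c = (6 − d² + 2cos(α−β) + 2d(sin α − sin β))/8 = -4.346649, |c| > 1 → infeasible
LRL: c = (6 − d² + 2cos(α−β) − 2d(sin α − sin β))/8 = -6.027966, |c| > 1 → infeasible
Shortest: RSL with L = 41.166576 m ≈ 41.1666 m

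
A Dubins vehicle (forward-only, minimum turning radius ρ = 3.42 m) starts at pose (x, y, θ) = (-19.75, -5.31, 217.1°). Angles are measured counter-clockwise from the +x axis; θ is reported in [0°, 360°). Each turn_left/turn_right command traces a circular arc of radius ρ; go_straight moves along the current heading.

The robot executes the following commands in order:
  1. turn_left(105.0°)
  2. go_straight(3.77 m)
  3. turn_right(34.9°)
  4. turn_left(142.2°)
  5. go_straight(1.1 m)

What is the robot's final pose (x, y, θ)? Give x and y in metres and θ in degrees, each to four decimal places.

(-8.7914, -13.9019, 69.4000°)

set_pose: (x, y, θ) = (-19.7500, -5.3100, 217.1000°), ρ = 3.42
turn_left(105.0°): centre at ρ to the left, rotate +105.0° → (-19.7879, -10.7364, 322.1000°)
go_straight(3.77): x += 3.77·cos θ, y += 3.77·sin θ → (-16.8130, -13.0523, 322.1000°)
turn_right(34.9°): centre at ρ to the right, rotate −34.9° → (-15.6468, -14.7396, 287.2000°)
turn_left(142.2°): centre at ρ to the left, rotate +142.2° → (-9.1785, -14.9316, 429.4000° ≡ 69.4000°)
go_straight(1.1): x += 1.1·cos θ, y += 1.1·sin θ → (-8.7914, -13.9019, 69.4000°)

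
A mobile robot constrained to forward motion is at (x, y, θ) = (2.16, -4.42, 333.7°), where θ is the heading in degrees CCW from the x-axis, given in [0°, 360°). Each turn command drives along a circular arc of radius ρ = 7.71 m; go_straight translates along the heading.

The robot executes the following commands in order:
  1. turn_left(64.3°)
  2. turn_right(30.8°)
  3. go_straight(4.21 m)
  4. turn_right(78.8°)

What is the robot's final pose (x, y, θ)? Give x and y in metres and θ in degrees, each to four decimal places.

set_pose: (x, y, θ) = (2.1600, -4.4200, 333.7000°), ρ = 7.71
turn_left(64.3°): centre at ρ to the left, rotate +64.3° → (10.3228, -3.5837, 398.0000° ≡ 38.0000°)
turn_right(30.8°): centre at ρ to the right, rotate −30.8° → (14.1033, -2.0100, 7.2000°)
go_straight(4.21): x += 4.21·cos θ, y += 4.21·sin θ → (18.2801, -1.4824, 7.2000°)
turn_right(78.8°): centre at ρ to the right, rotate −78.8° → (26.5622, -6.6979, -71.6000° ≡ 288.4000°)

(26.5622, -6.6979, 288.4000°)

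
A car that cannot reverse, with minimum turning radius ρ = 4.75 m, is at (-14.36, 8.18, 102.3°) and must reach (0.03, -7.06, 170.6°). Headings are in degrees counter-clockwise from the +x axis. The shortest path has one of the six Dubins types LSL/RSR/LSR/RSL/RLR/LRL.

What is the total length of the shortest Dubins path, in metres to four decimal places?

Let ψ = atan2(Δy, Δx) = atan2(-15.24, 14.39) = -46.6432° be the start→goal bearing.
Normalize: d = |goal − start| / ρ = 20.960193/4.75 = 4.412672, α = (θ_start − ψ) mod 360° = 148.9432° = 2.599549 rad, β = (θ_goal − ψ) mod 360° = 217.2432° = 3.791609 rad.
Common terms: sin α = 0.515888, cos α = -0.856656, sin β = -0.605200, cos β = -0.796074, cos(α−β) = 0.369747, d² = 19.471676. Work in radians in the unit-radius frame; every candidate has L = ρ·(t + p + q).
LSL: p² = 2 + d² − 2cos(α−β) + 2d(sin α − sin β) = 30.626163; p = √p² = 5.534091; φ = atan2(cos β − cos α, d + sin α − sin β) = 0.010947 rad; t = (φ − α) mod 2π = 3.694583 rad, q = (β − φ) mod 2π = 3.780662 rad → L = 4.75·(3.694583 + 5.534091 + 3.780662) = 4.75·13.009336 = 61.794347 m
RSR: p² = 2 + d² − 2cos(α−β) + 2d(sin β − sin α) = 10.838203; p = √p² = 3.292143; φ = atan2(cos α − cos β, d − sin α + sin β) = -0.018403 rad; t = (α − φ) mod 2π = 2.617952 rad, q = (φ − β) mod 2π = 2.473173 rad → L = 4.75·(2.617952 + 3.292143 + 2.473173) = 4.75·8.383268 = 39.820523 m
LSR: p² = d² − 2 + 2cos(α−β) + 2d(sin α + sin β) = 17.422961; p = √p² = 4.174082; φ = atan2(−cos α − cos β, d + sin α + sin β) − atan2(−2, p) = 0.811964 rad; t = (φ − α) mod 2π = 4.495600 rad, q = (φ − β) mod 2π = 3.303540 rad → L = 4.75·(4.495600 + 4.174082 + 3.303540) = 4.75·11.973222 = 56.872803 m
RSL: p² = d² − 2 + 2cos(α−β) − 2d(sin α + sin β) = 18.999379; p = √p² = 4.358828; φ = atan2(cos α + cos β, d − sin α − sin β) − atan2(2, p) = -0.782017 rad; t = (α − φ) mod 2π = 3.381566 rad, q = (β − φ) mod 2π = 4.573626 rad → L = 4.75·(3.381566 + 4.358828 + 4.573626) = 4.75·12.314020 = 58.491595 m
RLR: c = (6 − d² + 2cos(α−β) + 2d(sin α − sin β))/8 = -0.354775; p = 2π − arccos c = 4.349715 rad; φ = atan2(cos α − cos β, d − sin α + sin β) = -0.018403 rad; t = (α − φ + p/2) mod 2π = 4.792810 rad, q = (α − β − t + p) mod 2π = 4.648031 rad → L = 4.75·(4.792810 + 4.349715 + 4.648031) = 4.75·13.790556 = 65.505140 m
LRL: c = (6 − d² + 2cos(α−β) − 2d(sin α − sin β))/8 = -2.828270, |c| > 1 → infeasible
Shortest: RSR with L = 39.820523 m ≈ 39.8205 m

39.8205 m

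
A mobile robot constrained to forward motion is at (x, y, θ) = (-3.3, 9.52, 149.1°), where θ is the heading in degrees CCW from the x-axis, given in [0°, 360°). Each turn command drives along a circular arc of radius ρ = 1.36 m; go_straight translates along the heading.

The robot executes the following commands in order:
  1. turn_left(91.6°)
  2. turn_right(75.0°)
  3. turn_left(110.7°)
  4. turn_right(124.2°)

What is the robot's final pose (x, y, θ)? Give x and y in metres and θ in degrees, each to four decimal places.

set_pose: (x, y, θ) = (-3.3000, 9.5200, 149.1000°), ρ = 1.36
turn_left(91.6°): centre at ρ to the left, rotate +91.6° → (-5.1844, 9.0186, 240.7000°)
turn_right(75.0°): centre at ρ to the right, rotate −75.0° → (-6.7064, 8.3663, 165.7000°)
turn_left(110.7°): centre at ρ to the left, rotate +110.7° → (-8.3938, 6.8968, 276.4000°)
turn_right(124.2°): centre at ρ to the right, rotate −124.2° → (-10.3796, 5.5422, 152.2000°)

(-10.3796, 5.5422, 152.2000°)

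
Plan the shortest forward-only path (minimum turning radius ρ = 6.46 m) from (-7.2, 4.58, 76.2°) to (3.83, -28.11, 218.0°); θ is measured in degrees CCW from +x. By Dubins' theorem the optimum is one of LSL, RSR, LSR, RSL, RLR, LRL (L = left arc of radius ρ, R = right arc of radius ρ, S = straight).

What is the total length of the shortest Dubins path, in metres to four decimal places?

50.6718 m

Let ψ = atan2(Δy, Δx) = atan2(-32.69, 11.03) = -71.3550° be the start→goal bearing.
Normalize: d = |goal − start| / ρ = 34.500681/6.46 = 5.340663, α = (θ_start − ψ) mod 360° = 147.5550° = 2.575320 rad, β = (θ_goal − ψ) mod 360° = 289.3550° = 5.050197 rad.
Common terms: sin α = 0.536490, cos α = -0.843907, sin β = -0.943483, cos β = 0.331420, cos(α−β) = -0.785857, d² = 28.522678. Work in radians in the unit-radius frame; every candidate has L = ρ·(t + p + q).
LSL: p² = 2 + d² − 2cos(α−β) + 2d(sin α − sin β) = 47.902469; p = √p² = 6.921161; φ = atan2(cos β − cos α, d + sin α − sin β) = 0.170643 rad; t = (φ − α) mod 2π = 3.878508 rad, q = (β − φ) mod 2π = 4.879554 rad → L = 6.46·(3.878508 + 6.921161 + 4.879554) = 6.46·15.679223 = 101.287781 m
RSR: p² = 2 + d² − 2cos(α−β) + 2d(sin β − sin α) = 16.286315; p = √p² = 4.035631; φ = atan2(cos α − cos β, d − sin α + sin β) = -0.295520 rad; t = (α − φ) mod 2π = 2.870840 rad, q = (φ − β) mod 2π = 0.937468 rad → L = 6.46·(2.870840 + 4.035631 + 0.937468) = 6.46·7.843939 = 50.671847 m
LSR: p² = d² − 2 + 2cos(α−β) + 2d(sin α + sin β) = 20.603736; p = √p² = 4.539134; φ = atan2(−cos α − cos β, d + sin α + sin β) − atan2(−2, p) = 0.518524 rad; t = (φ − α) mod 2π = 4.226389 rad, q = (φ − β) mod 2π = 1.751512 rad → L = 6.46·(4.226389 + 4.539134 + 1.751512) = 6.46·10.517035 = 67.940049 m
RSL: p² = d² − 2 + 2cos(α−β) − 2d(sin α + sin β) = 29.298193; p = √p² = 5.412781; φ = atan2(cos α + cos β, d − sin α − sin β) − atan2(2, p) = -0.442866 rad; t = (α − φ) mod 2π = 3.018186 rad, q = (β − φ) mod 2π = 5.493063 rad → L = 6.46·(3.018186 + 5.412781 + 5.493063) = 6.46·13.924029 = 89.949230 m
RLR: c = (6 − d² + 2cos(α−β) + 2d(sin α − sin β))/8 = -1.035789, |c| > 1 → infeasible
LRL: c = (6 − d² + 2cos(α−β) − 2d(sin α − sin β))/8 = -4.987809, |c| > 1 → infeasible
Shortest: RSR with L = 50.671847 m ≈ 50.6718 m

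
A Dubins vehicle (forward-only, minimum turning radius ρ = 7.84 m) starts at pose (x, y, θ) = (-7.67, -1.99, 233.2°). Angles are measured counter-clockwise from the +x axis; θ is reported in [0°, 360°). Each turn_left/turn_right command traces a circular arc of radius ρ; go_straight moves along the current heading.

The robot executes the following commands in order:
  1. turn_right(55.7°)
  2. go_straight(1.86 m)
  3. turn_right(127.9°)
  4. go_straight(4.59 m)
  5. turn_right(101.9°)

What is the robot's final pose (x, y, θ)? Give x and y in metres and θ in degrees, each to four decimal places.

set_pose: (x, y, θ) = (-7.6700, -1.9900, 233.2000°), ρ = 7.84
turn_right(55.7°): centre at ρ to the right, rotate −55.7° → (-14.2897, -5.1262, 177.5000°)
go_straight(1.86): x += 1.86·cos θ, y += 1.86·sin θ → (-16.1479, -5.0451, 177.5000°)
turn_right(127.9°): centre at ρ to the right, rotate −127.9° → (-21.7764, 7.8687, 49.6000°)
go_straight(4.59): x += 4.59·cos θ, y += 4.59·sin θ → (-18.8016, 11.3642, 49.6000°)
turn_right(101.9°): centre at ρ to the right, rotate −101.9° → (-6.6279, 11.0773, -52.3000° ≡ 307.7000°)

(-6.6279, 11.0773, 307.7000°)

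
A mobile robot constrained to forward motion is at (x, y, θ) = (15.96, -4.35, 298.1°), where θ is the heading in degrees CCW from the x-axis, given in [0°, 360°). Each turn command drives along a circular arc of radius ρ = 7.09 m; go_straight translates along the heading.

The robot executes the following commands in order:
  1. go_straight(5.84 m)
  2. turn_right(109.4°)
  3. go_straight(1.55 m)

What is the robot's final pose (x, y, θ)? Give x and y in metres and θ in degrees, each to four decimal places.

(11.9967, -20.0840, 188.7000°)

set_pose: (x, y, θ) = (15.9600, -4.3500, 298.1000°), ρ = 7.09
go_straight(5.84): x += 5.84·cos θ, y += 5.84·sin θ → (18.7107, -9.5016, 298.1000°)
turn_right(109.4°): centre at ρ to the right, rotate −109.4° → (13.5289, -19.8495, 188.7000°)
go_straight(1.55): x += 1.55·cos θ, y += 1.55·sin θ → (11.9967, -20.0840, 188.7000°)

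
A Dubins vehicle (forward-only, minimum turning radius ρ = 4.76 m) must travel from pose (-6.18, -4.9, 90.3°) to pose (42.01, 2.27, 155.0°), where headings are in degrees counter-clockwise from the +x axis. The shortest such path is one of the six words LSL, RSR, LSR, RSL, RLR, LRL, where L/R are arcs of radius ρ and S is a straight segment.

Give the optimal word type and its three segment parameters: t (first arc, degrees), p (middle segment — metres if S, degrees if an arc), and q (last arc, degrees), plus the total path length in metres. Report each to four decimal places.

Let ψ = atan2(Δy, Δx) = atan2(7.17, 48.19) = 8.4627° be the start→goal bearing.
Normalize: d = |goal − start| / ρ = 48.720478/4.76 = 10.235395, α = (θ_start − ψ) mod 360° = 81.8373° = 1.428330 rad, β = (θ_goal − ψ) mod 360° = 146.5373° = 2.557558 rad.
Common terms: sin α = 0.989869, cos α = 0.141985, sin β = 0.551394, cos β = -0.834245, cos(α−β) = 0.427358, d² = 104.763302. Work in radians in the unit-radius frame; every candidate has L = ρ·(t + p + q).
LSL: p² = 2 + d² − 2cos(α−β) + 2d(sin α − sin β) = 114.884503; p = √p² = 10.718419; φ = atan2(cos β − cos α, d + sin α − sin β) = -0.091206 rad; t = (φ − α) mod 2π = 4.763649 rad, q = (β − φ) mod 2π = 2.648764 rad → L = 4.76·(4.763649 + 10.718419 + 2.648764) = 4.76·18.130832 = 86.302761 m
RSR: p² = 2 + d² − 2cos(α−β) + 2d(sin β − sin α) = 96.932671; p = √p² = 9.845439; φ = atan2(cos α − cos β, d − sin α + sin β) = 0.099319 rad; t = (α − φ) mod 2π = 1.329011 rad, q = (φ − β) mod 2π = 3.824946 rad → L = 4.76·(1.329011 + 9.845439 + 3.824946) = 4.76·14.999396 = 71.397127 m
LSR: p² = d² − 2 + 2cos(α−β) + 2d(sin α + sin β) = 135.168893; p = √p² = 11.626216; φ = atan2(−cos α − cos β, d + sin α + sin β) − atan2(−2, p) = 0.229072 rad; t = (φ − α) mod 2π = 5.083928 rad, q = (φ − β) mod 2π = 3.954700 rad → L = 4.76·(5.083928 + 11.626216 + 3.954700) = 4.76·20.664844 = 98.364655 m
RSL: p² = d² − 2 + 2cos(α−β) − 2d(sin α + sin β) = 72.067143; p = √p² = 8.489237; φ = atan2(cos α + cos β, d − sin α − sin β) − atan2(2, p) = -0.310829 rad; t = (α − φ) mod 2π = 1.739159 rad, q = (β − φ) mod 2π = 2.868387 rad → L = 4.76·(1.739159 + 8.489237 + 2.868387) = 4.76·13.096783 = 62.340689 m
RLR: c = (6 − d² + 2cos(α−β) + 2d(sin α − sin β))/8 = -11.116584, |c| > 1 → infeasible
LRL: c = (6 − d² + 2cos(α−β) − 2d(sin α − sin β))/8 = -13.360563, |c| > 1 → infeasible
Shortest: RSL with L = 62.340689 m ≈ 62.3407 m
Convert RSL to answer units (arcs ×180/π): t = 1.739159·180/π = 99.6465°, p = ρ·p = 4.76·8.489237 = 40.4088 m, q = 2.868387·180/π = 164.3465°, L = 62.3407 m.

RSL: t = 99.6465°, p = 40.4088 m, q = 164.3465°, L = 62.3407 m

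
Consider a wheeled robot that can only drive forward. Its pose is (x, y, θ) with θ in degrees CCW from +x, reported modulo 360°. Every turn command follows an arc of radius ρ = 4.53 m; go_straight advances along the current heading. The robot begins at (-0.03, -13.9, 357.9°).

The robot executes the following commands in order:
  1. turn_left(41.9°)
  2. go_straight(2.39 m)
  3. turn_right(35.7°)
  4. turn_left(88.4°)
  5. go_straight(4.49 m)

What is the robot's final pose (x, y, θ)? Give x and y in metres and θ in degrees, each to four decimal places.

(11.4537, -1.0837, 92.5000°)

set_pose: (x, y, θ) = (-0.0300, -13.9000, 357.9000°), ρ = 4.53
turn_left(41.9°): centre at ρ to the left, rotate +41.9° → (3.0357, -12.8534, 399.8000° ≡ 39.8000°)
go_straight(2.39): x += 2.39·cos θ, y += 2.39·sin θ → (4.8719, -11.3235, 39.8000°)
turn_right(35.7°): centre at ρ to the right, rotate −35.7° → (7.4477, -10.2854, 4.1000°)
turn_left(88.4°): centre at ρ to the left, rotate +88.4° → (11.6495, -5.5694, 92.5000°)
go_straight(4.49): x += 4.49·cos θ, y += 4.49·sin θ → (11.4537, -1.0837, 92.5000°)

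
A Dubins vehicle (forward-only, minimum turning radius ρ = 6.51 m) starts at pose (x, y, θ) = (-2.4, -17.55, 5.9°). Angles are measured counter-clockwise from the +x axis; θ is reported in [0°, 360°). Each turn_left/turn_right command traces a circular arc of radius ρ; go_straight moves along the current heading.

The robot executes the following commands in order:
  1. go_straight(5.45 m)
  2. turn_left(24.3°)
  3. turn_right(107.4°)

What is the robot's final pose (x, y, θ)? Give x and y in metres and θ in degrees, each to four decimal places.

(15.2495, -20.3248, 282.8000°)

set_pose: (x, y, θ) = (-2.4000, -17.5500, 5.9000°), ρ = 6.51
go_straight(5.45): x += 5.45·cos θ, y += 5.45·sin θ → (3.0211, -16.9898, 5.9000°)
turn_left(24.3°): centre at ρ to the left, rotate +24.3° → (5.6266, -16.1407, 30.2000°)
turn_right(107.4°): centre at ρ to the right, rotate −107.4° → (15.2495, -20.3248, -77.2000° ≡ 282.8000°)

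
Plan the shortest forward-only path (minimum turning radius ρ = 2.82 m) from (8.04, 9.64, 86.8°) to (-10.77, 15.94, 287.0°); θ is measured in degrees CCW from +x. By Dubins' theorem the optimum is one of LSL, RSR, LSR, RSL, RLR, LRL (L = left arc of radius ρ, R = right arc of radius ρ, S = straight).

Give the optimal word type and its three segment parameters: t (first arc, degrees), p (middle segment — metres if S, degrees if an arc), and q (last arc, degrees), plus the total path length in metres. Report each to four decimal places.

Let ψ = atan2(Δy, Δx) = atan2(6.30, -18.81) = 161.4828° be the start→goal bearing.
Normalize: d = |goal − start| / ρ = 19.836988/2.82 = 7.034393, α = (θ_start − ψ) mod 360° = 285.3172° = 4.979724 rad, β = (θ_goal − ψ) mod 360° = 125.5172° = 2.190688 rad.
Common terms: sin α = -0.964478, cos α = 0.264162, sin β = 0.813942, cos β = -0.580947, cos(α−β) = -0.938493, d² = 49.482684. Work in radians in the unit-radius frame; every candidate has L = ρ·(t + p + q).
LSL: p² = 2 + d² − 2cos(α−β) + 2d(sin α − sin β) = 28.339460; p = √p² = 5.323482; φ = atan2(cos β − cos α, d + sin α − sin β) = -0.159426 rad; t = (φ − α) mod 2π = 1.144036 rad, q = (β − φ) mod 2π = 2.350113 rad → L = 2.82·(1.144036 + 5.323482 + 2.350113) = 2.82·8.817631 = 24.865720 m
RSR: p² = 2 + d² − 2cos(α−β) + 2d(sin β − sin α) = 78.379881; p = √p² = 8.853241; φ = atan2(cos α − cos β, d − sin α + sin β) = 0.095603 rad; t = (α − φ) mod 2π = 4.884121 rad, q = (φ − β) mod 2π = 4.188101 rad → L = 2.82·(4.884121 + 8.853241 + 4.188101) = 2.82·17.925463 = 50.549805 m
LSR: p² = d² − 2 + 2cos(α−β) + 2d(sin α + sin β) = 43.487829; p = √p² = 6.594530; φ = atan2(−cos α − cos β, d + sin α + sin β) − atan2(−2, p) = 0.340451 rad; t = (φ − α) mod 2π = 1.643912 rad, q = (φ − β) mod 2π = 4.432949 rad → L = 2.82·(1.643912 + 6.594530 + 4.432949) = 2.82·12.671391 = 35.733323 m
RSL: p² = d² − 2 + 2cos(α−β) − 2d(sin α + sin β) = 47.723568; p = √p² = 6.908225; φ = atan2(cos α + cos β, d − sin α − sin β) − atan2(2, p) = -0.325867 rad; t = (α − φ) mod 2π = 5.305591 rad, q = (β − φ) mod 2π = 2.516555 rad → L = 2.82·(5.305591 + 6.908225 + 2.516555) = 2.82·14.730370 = 41.539643 m
RLR: c = (6 − d² + 2cos(α−β) + 2d(sin α − sin β))/8 = -8.797485, |c| > 1 → infeasible
LRL: c = (6 − d² + 2cos(α−β) − 2d(sin α − sin β))/8 = -2.542432, |c| > 1 → infeasible
Shortest: LSL with L = 24.865720 m ≈ 24.8657 m
Convert LSL to answer units (arcs ×180/π): t = 1.144036·180/π = 65.5484°, p = ρ·p = 2.82·5.323482 = 15.0122 m, q = 2.350113·180/π = 134.6516°, L = 24.8657 m.

LSL: t = 65.5484°, p = 15.0122 m, q = 134.6516°, L = 24.8657 m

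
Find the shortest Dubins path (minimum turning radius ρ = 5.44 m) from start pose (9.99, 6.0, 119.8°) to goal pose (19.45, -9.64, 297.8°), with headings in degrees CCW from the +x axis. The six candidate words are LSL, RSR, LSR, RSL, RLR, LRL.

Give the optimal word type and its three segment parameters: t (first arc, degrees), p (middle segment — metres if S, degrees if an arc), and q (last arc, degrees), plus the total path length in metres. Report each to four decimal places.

RSL: t = 214.7510°, p = 14.9231 m, q = 32.7510°, L = 38.4224 m

Let ψ = atan2(Δy, Δx) = atan2(-15.64, 9.46) = -58.8320° be the start→goal bearing.
Normalize: d = |goal − start| / ρ = 18.278435/5.44 = 3.360007, α = (θ_start − ψ) mod 360° = 178.6320° = 3.117716 rad, β = (θ_goal − ψ) mod 360° = 356.6320° = 6.224402 rad.
Common terms: sin α = 0.023874, cos α = -0.999715, sin β = -0.058750, cos β = 0.998273, cos(α−β) = -0.999391, d² = 11.289644. Work in radians in the unit-radius frame; every candidate has L = ρ·(t + p + q).
LSL: p² = 2 + d² − 2cos(α−β) + 2d(sin α − sin β) = 15.843660; p = √p² = 3.980409; φ = atan2(cos β − cos α, d + sin α − sin β) = 0.525858 rad; t = (φ − α) mod 2π = 3.691327 rad, q = (β − φ) mod 2π = 5.698544 rad → L = 5.44·(3.691327 + 3.980409 + 5.698544) = 5.44·13.370281 = 72.734328 m
RSR: p² = 2 + d² − 2cos(α−β) + 2d(sin β − sin α) = 14.733191; p = √p² = 3.838384; φ = atan2(cos α − cos β, d − sin α + sin β) = -0.547470 rad; t = (α − φ) mod 2π = 3.665186 rad, q = (φ − β) mod 2π = 5.794499 rad → L = 5.44·(3.665186 + 3.838384 + 5.794499) = 5.44·13.298068 = 72.341492 m
LSR: p² = d² − 2 + 2cos(α−β) + 2d(sin α + sin β) = 7.056502; p = √p² = 2.656408; φ = atan2(−cos α − cos β, d + sin α + sin β) − atan2(−2, p) = 0.645786 rad; t = (φ − α) mod 2π = 3.811255 rad, q = (φ − β) mod 2π = 0.704569 rad → L = 5.44·(3.811255 + 2.656408 + 0.704569) = 5.44·7.172232 = 39.016945 m
RSL: p² = d² − 2 + 2cos(α−β) − 2d(sin α + sin β) = 7.525223; p = √p² = 2.743214; φ = atan2(cos α + cos β, d − sin α − sin β) − atan2(2, p) = -0.630397 rad; t = (α − φ) mod 2π = 3.748113 rad, q = (β − φ) mod 2π = 0.571613 rad → L = 5.44·(3.748113 + 2.743214 + 0.571613) = 5.44·7.062940 = 38.422394 m
RLR: c = (6 − d² + 2cos(α−β) + 2d(sin α − sin β))/8 = -0.841649; p = 2π − arccos c = 3.712060 rad; φ = atan2(cos α − cos β, d − sin α + sin β) = -0.547470 rad; t = (α − φ + p/2) mod 2π = 5.521215 rad, q = (α − β − t + p) mod 2π = 1.367344 rad → L = 5.44·(5.521215 + 3.712060 + 1.367344) = 5.44·10.600619 = 57.667365 m
LRL: c = (6 − d² + 2cos(α−β) − 2d(sin α − sin β))/8 = -0.980457; p = 2π − arccos c = 3.339615 rad; φ = atan2(cos β − cos α, d + sin α − sin β) = 0.525858 rad; t = (φ − α + p/2) mod 2π = 5.361135 rad, q = (β − α − t + p) mod 2π = 1.085166 rad → L = 5.44·(5.361135 + 3.339615 + 1.085166) = 5.44·9.785917 = 53.235389 m
Shortest: RSL with L = 38.422394 m ≈ 38.4224 m
Convert RSL to answer units (arcs ×180/π): t = 3.748113·180/π = 214.7510°, p = ρ·p = 5.44·2.743214 = 14.9231 m, q = 0.571613·180/π = 32.7510°, L = 38.4224 m.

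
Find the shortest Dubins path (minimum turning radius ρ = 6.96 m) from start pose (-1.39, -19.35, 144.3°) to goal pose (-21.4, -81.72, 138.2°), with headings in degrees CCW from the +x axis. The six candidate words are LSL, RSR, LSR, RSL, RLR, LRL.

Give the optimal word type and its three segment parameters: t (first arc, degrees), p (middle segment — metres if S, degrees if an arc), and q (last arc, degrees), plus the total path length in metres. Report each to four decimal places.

LSR: t = 128.6202°, p = 50.8863 m, q = 134.7202°, L = 82.8756 m

Let ψ = atan2(Δy, Δx) = atan2(-62.37, -20.01) = -107.7877° be the start→goal bearing.
Normalize: d = |goal − start| / ρ = 65.501275/6.96 = 9.411103, α = (θ_start − ψ) mod 360° = 252.0877° = 4.399760 rad, β = (θ_goal − ψ) mod 360° = 245.9877° = 4.293295 rad.
Common terms: sin α = -0.951528, cos α = -0.307562, sin β = -0.913458, cos β = -0.406933, cos(α−β) = 0.994338, d² = 88.568854. Work in radians in the unit-radius frame; every candidate has L = ρ·(t + p + q).
LSL: p² = 2 + d² − 2cos(α−β) + 2d(sin α − sin β) = 87.863610; p = √p² = 9.373559; φ = atan2(cos β − cos α, d + sin α − sin β) = -0.010601 rad; t = (φ − α) mod 2π = 1.872824 rad, q = (β − φ) mod 2π = 4.303896 rad → L = 6.96·(1.872824 + 9.373559 + 4.303896) = 6.96·15.550279 = 108.229944 m
RSR: p² = 2 + d² − 2cos(α−β) + 2d(sin β − sin α) = 89.296746; p = √p² = 9.449696; φ = atan2(cos α − cos β, d − sin α + sin β) = 0.010516 rad; t = (α − φ) mod 2π = 4.389244 rad, q = (φ − β) mod 2π = 2.000407 rad → L = 6.96·(4.389244 + 9.449696 + 2.000407) = 6.96·15.839346 = 110.241848 m
LSR: p² = d² − 2 + 2cos(α−β) + 2d(sin α + sin β) = 53.454380; p = √p² = 7.311250; φ = atan2(−cos α − cos β, d + sin α + sin β) − atan2(−2, p) = 0.361421 rad; t = (φ − α) mod 2π = 2.244847 rad, q = (φ − β) mod 2π = 2.351312 rad → L = 6.96·(2.244847 + 7.311250 + 2.351312) = 6.96·11.907409 = 82.875563 m
RSL: p² = d² − 2 + 2cos(α−β) − 2d(sin α + sin β) = 123.660680; p = √p² = 11.120282; φ = atan2(cos α + cos β, d − sin α − sin β) − atan2(2, p) = -0.241228 rad; t = (α − φ) mod 2π = 4.640988 rad, q = (β − φ) mod 2π = 4.534523 rad → L = 6.96·(4.640988 + 11.120282 + 4.534523) = 6.96·20.295793 = 141.258720 m
RLR: c = (6 − d² + 2cos(α−β) + 2d(sin α − sin β))/8 = -10.162093, |c| > 1 → infeasible
LRL: c = (6 − d² + 2cos(α−β) − 2d(sin α − sin β))/8 = -9.982951, |c| > 1 → infeasible
Shortest: LSR with L = 82.875563 m ≈ 82.8756 m
Convert LSR to answer units (arcs ×180/π): t = 2.244847·180/π = 128.6202°, p = ρ·p = 6.96·7.311250 = 50.8863 m, q = 2.351312·180/π = 134.7202°, L = 82.8756 m.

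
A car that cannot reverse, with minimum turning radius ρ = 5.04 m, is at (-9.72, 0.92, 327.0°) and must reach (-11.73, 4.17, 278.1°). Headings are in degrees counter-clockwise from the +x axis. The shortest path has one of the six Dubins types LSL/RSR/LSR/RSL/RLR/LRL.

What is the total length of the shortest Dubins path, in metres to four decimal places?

27.7497 m

Let ψ = atan2(Δy, Δx) = atan2(3.25, -2.01) = 121.7352° be the start→goal bearing.
Normalize: d = |goal − start| / ρ = 3.821335/5.04 = 0.758201, α = (θ_start − ψ) mod 360° = 205.2648° = 3.582547 rad, β = (θ_goal − ψ) mod 360° = 156.3648° = 2.729081 rad.
Common terms: sin α = -0.426802, cos α = -0.904345, sin β = 0.400912, cos β = -0.916117, cos(α−β) = 0.657375, d² = 0.574869. Work in radians in the unit-radius frame; every candidate has L = ρ·(t + p + q).
LSL: p² = 2 + d² − 2cos(α−β) + 2d(sin α − sin β) = 0.004971; p = √p² = 0.070503; φ = atan2(cos β − cos α, d + sin α − sin β) = -2.973839 rad; t = (φ − α) mod 2π = 6.009985 rad, q = (β − φ) mod 2π = 5.702919 rad → L = 5.04·(6.009985 + 0.070503 + 5.702919) = 5.04·11.783407 = 59.388372 m
RSR: p² = 2 + d² − 2cos(α−β) + 2d(sin β − sin α) = 2.515267; p = √p² = 1.585959; φ = atan2(cos α − cos β, d − sin α + sin β) = 0.007423 rad; t = (α − φ) mod 2π = 3.575124 rad, q = (φ − β) mod 2π = 3.561527 rad → L = 5.04·(3.575124 + 1.585959 + 3.561527) = 5.04·8.722611 = 43.961958 m
LSR: p² = d² − 2 + 2cos(α−β) + 2d(sin α + sin β) = -0.149641 < 0 → infeasible
RSL: p² = d² − 2 + 2cos(α−β) − 2d(sin α + sin β) = -0.071120 < 0 → infeasible
RLR: c = (6 − d² + 2cos(α−β) + 2d(sin α − sin β))/8 = 0.685592; p = 2π − arccos c = 5.467805 rad; φ = atan2(cos α − cos β, d − sin α + sin β) = 0.007423 rad; t = (α − φ + p/2) mod 2π = 0.025841 rad, q = (α − β − t + p) mod 2π = 0.012244 rad → L = 5.04·(0.025841 + 5.467805 + 0.012244) = 5.04·5.505891 = 27.749690 m
LRL: c = (6 − d² + 2cos(α−β) − 2d(sin α − sin β))/8 = 0.999379; p = 2π − arccos c = 6.247932 rad; φ = atan2(cos β − cos α, d + sin α − sin β) = -2.973839 rad; t = (φ − α + p/2) mod 2π = 2.850766 rad, q = (β − α − t + p) mod 2π = 2.543700 rad → L = 5.04·(2.850766 + 6.247932 + 2.543700) = 5.04·11.642398 = 58.677688 m
Shortest: RLR with L = 27.749690 m ≈ 27.7497 m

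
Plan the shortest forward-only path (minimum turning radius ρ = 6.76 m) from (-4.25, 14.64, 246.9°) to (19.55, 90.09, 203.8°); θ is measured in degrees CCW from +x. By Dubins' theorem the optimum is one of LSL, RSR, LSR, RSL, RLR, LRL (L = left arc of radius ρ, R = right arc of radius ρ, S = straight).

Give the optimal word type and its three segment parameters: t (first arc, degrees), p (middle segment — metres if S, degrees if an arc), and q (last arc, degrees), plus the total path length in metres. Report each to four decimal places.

Let ψ = atan2(Δy, Δx) = atan2(75.45, 23.80) = 72.4926° be the start→goal bearing.
Normalize: d = |goal − start| / ρ = 79.114743/6.76 = 11.703364, α = (θ_start − ψ) mod 360° = 174.4074° = 3.043983 rad, β = (θ_goal − ψ) mod 360° = 131.3074° = 2.291746 rad.
Common terms: sin α = 0.097454, cos α = -0.995240, sin β = 0.751179, cos β = -0.660099, cos(α−β) = 0.730162, d² = 136.968736. Work in radians in the unit-radius frame; every candidate has L = ρ·(t + p + q).
LSL: p² = 2 + d² − 2cos(α−β) + 2d(sin α − sin β) = 122.206859; p = √p² = 11.054721; φ = atan2(cos β − cos α, d + sin α − sin β) = 0.030321 rad; t = (φ − α) mod 2π = 3.269523 rad, q = (β − φ) mod 2π = 2.261425 rad → L = 6.76·(3.269523 + 11.054721 + 2.261425) = 6.76·16.585670 = 112.119126 m
RSR: p² = 2 + d² − 2cos(α−β) + 2d(sin β − sin α) = 152.809963; p = √p² = 12.361633; φ = atan2(cos α − cos β, d − sin α + sin β) = -0.027115 rad; t = (α − φ) mod 2π = 3.071098 rad, q = (φ − β) mod 2π = 3.964324 rad → L = 6.76·(3.071098 + 12.361633 + 3.964324) = 6.76·19.397055 = 131.124091 m
LSR: p² = d² − 2 + 2cos(α−β) + 2d(sin α + sin β) = 156.292792; p = √p² = 12.501712; φ = atan2(−cos α − cos β, d + sin α + sin β) − atan2(−2, p) = 0.289756 rad; t = (φ − α) mod 2π = 3.528958 rad, q = (φ − β) mod 2π = 4.281195 rad → L = 6.76·(3.528958 + 12.501712 + 4.281195) = 6.76·20.311864 = 137.308201 m
RSL: p² = d² − 2 + 2cos(α−β) − 2d(sin α + sin β) = 116.565329; p = √p² = 10.796542; φ = atan2(cos α + cos β, d − sin α − sin β) − atan2(2, p) = -0.334501 rad; t = (α − φ) mod 2π = 3.378485 rad, q = (β − φ) mod 2π = 2.626248 rad → L = 6.76·(3.378485 + 10.796542 + 2.626248) = 6.76·16.801275 = 113.576619 m
RLR: c = (6 − d² + 2cos(α−β) + 2d(sin α − sin β))/8 = -18.101245, |c| > 1 → infeasible
LRL: c = (6 − d² + 2cos(α−β) − 2d(sin α − sin β))/8 = -14.275857, |c| > 1 → infeasible
Shortest: LSL with L = 112.119126 m ≈ 112.1191 m
Convert LSL to answer units (arcs ×180/π): t = 3.269523·180/π = 187.3299°, p = ρ·p = 6.76·11.054721 = 74.7299 m, q = 2.261425·180/π = 129.5701°, L = 112.1191 m.

LSL: t = 187.3299°, p = 74.7299 m, q = 129.5701°, L = 112.1191 m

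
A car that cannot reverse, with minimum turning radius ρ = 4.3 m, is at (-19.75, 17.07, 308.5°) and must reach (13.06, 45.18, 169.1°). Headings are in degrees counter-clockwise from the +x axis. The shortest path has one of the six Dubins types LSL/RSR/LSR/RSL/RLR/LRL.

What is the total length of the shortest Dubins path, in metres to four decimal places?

Let ψ = atan2(Δy, Δx) = atan2(28.11, 32.81) = 40.5883° be the start→goal bearing.
Normalize: d = |goal − start| / ρ = 43.204956/4.3 = 10.047664, α = (θ_start − ψ) mod 360° = 267.9117° = 4.675940 rad, β = (θ_goal − ψ) mod 360° = 128.5117° = 2.242951 rad.
Common terms: sin α = -0.999336, cos α = -0.036440, sin β = 0.782482, cos β = -0.622674, cos(α−β) = -0.759271, d² = 100.955554. Work in radians in the unit-radius frame; every candidate has L = ρ·(t + p + q).
LSL: p² = 2 + d² − 2cos(α−β) + 2d(sin α − sin β) = 68.667892; p = √p² = 8.286609; φ = atan2(cos β − cos α, d + sin α − sin β) = -0.070804 rad; t = (φ − α) mod 2π = 1.536441 rad, q = (β − φ) mod 2π = 2.313755 rad → L = 4.3·(1.536441 + 8.286609 + 2.313755) = 4.3·12.136806 = 52.188264 m
RSR: p² = 2 + d² − 2cos(α−β) + 2d(sin β − sin α) = 140.280302; p = √p² = 11.843999; φ = atan2(cos α − cos β, d − sin α + sin β) = 0.049516 rad; t = (α − φ) mod 2π = 4.626424 rad, q = (φ − β) mod 2π = 4.089750 rad → L = 4.3·(4.626424 + 11.843999 + 4.089750) = 4.3·20.560173 = 88.408743 m
LSR: p² = d² − 2 + 2cos(α−β) + 2d(sin α + sin β) = 93.079254; p = √p² = 9.647759; φ = atan2(−cos α − cos β, d + sin α + sin β) − atan2(−2, p) = 0.271352 rad; t = (φ − α) mod 2π = 1.878597 rad, q = (φ − β) mod 2π = 4.311586 rad → L = 4.3·(1.878597 + 9.647759 + 4.311586) = 4.3·15.837943 = 68.103153 m
RSL: p² = d² − 2 + 2cos(α−β) − 2d(sin α + sin β) = 101.794769; p = √p² = 10.089339; φ = atan2(cos α + cos β, d − sin α − sin β) − atan2(2, p) = -0.259817 rad; t = (α − φ) mod 2π = 4.935757 rad, q = (β − φ) mod 2π = 2.502768 rad → L = 4.3·(4.935757 + 10.089339 + 2.502768) = 4.3·17.527865 = 75.369820 m
RLR: c = (6 − d² + 2cos(α−β) + 2d(sin α − sin β))/8 = -16.535038, |c| > 1 → infeasible
LRL: c = (6 − d² + 2cos(α−β) − 2d(sin α − sin β))/8 = -7.583486, |c| > 1 → infeasible
Shortest: LSL with L = 52.188264 m ≈ 52.1883 m

52.1883 m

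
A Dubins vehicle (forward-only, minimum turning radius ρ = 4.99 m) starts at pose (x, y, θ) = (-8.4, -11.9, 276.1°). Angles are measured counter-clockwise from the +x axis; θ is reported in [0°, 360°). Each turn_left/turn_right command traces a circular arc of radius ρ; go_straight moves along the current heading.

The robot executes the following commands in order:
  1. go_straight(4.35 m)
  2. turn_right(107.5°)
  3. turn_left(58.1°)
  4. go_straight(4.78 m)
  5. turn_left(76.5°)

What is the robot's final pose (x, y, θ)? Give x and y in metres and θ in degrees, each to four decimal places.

set_pose: (x, y, θ) = (-8.4000, -11.9000, 276.1000°), ρ = 4.99
go_straight(4.35): x += 4.35·cos θ, y += 4.35·sin θ → (-7.9378, -16.2254, 276.1000°)
turn_right(107.5°): centre at ρ to the right, rotate −107.5° → (-13.8858, -21.6472, 168.6000°)
turn_left(58.1°): centre at ρ to the left, rotate +58.1° → (-18.5037, -23.1165, 226.7000°)
go_straight(4.78): x += 4.78·cos θ, y += 4.78·sin θ → (-21.7819, -26.5953, 226.7000°)
turn_left(76.5°): centre at ρ to the left, rotate +76.5° → (-22.3258, -32.7498, 303.2000°)

(-22.3258, -32.7498, 303.2000°)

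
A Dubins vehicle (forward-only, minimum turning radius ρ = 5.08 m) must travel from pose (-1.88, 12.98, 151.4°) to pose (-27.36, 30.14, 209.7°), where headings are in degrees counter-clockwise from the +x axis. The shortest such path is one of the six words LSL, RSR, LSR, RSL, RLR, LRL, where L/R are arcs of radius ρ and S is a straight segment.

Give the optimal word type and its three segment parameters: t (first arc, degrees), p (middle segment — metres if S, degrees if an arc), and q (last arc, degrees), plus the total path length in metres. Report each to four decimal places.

Let ψ = atan2(Δy, Δx) = atan2(17.16, -25.48) = 146.0409° be the start→goal bearing.
Normalize: d = |goal − start| / ρ = 30.719635/5.08 = 6.047172, α = (θ_start − ψ) mod 360° = 5.3591° = 0.093533 rad, β = (θ_goal − ψ) mod 360° = 63.6591° = 1.111060 rad.
Common terms: sin α = 0.093397, cos α = 0.995629, sin β = 0.896170, cos β = 0.443712, cos(α−β) = 0.525472, d² = 36.568293. Work in radians in the unit-radius frame; every candidate has L = ρ·(t + p + q).
LSL: p² = 2 + d² − 2cos(α−β) + 2d(sin α − sin β) = 27.808340; p = √p² = 5.273361; φ = atan2(cos β − cos α, d + sin α − sin β) = -0.104853 rad; t = (φ − α) mod 2π = 6.084799 rad, q = (β − φ) mod 2π = 1.215914 rad → L = 5.08·(6.084799 + 5.273361 + 1.215914) = 5.08·12.574074 = 63.876294 m
RSR: p² = 2 + d² − 2cos(α−β) + 2d(sin β − sin α) = 47.226359; p = √p² = 6.872144; φ = atan2(cos α − cos β, d − sin α + sin β) = 0.080399 rad; t = (α − φ) mod 2π = 0.013134 rad, q = (φ − β) mod 2π = 5.252524 rad → L = 5.08·(0.013134 + 6.872144 + 5.252524) = 5.08·12.137802 = 61.660035 m
LSR: p² = d² − 2 + 2cos(α−β) + 2d(sin α + sin β) = 47.587395; p = √p² = 6.898362; φ = atan2(−cos α − cos β, d + sin α + sin β) − atan2(−2, p) = 0.080424 rad; t = (φ − α) mod 2π = 6.270076 rad, q = (φ − β) mod 2π = 5.252549 rad → L = 5.08·(6.270076 + 6.898362 + 5.252549) = 5.08·18.420987 = 93.578612 m
RSL: p² = d² − 2 + 2cos(α−β) − 2d(sin α + sin β) = 23.651078; p = √p² = 4.863237; φ = atan2(cos α + cos β, d − sin α − sin β) − atan2(2, p) = -0.112906 rad; t = (α − φ) mod 2π = 0.206440 rad, q = (β − φ) mod 2π = 1.223967 rad → L = 5.08·(0.206440 + 4.863237 + 1.223967) = 5.08·6.293644 = 31.971710 m
RLR: c = (6 − d² + 2cos(α−β) + 2d(sin α − sin β))/8 = -4.903295, |c| > 1 → infeasible
LRL: c = (6 − d² + 2cos(α−β) − 2d(sin α − sin β))/8 = -2.476043, |c| > 1 → infeasible
Shortest: RSL with L = 31.971710 m ≈ 31.9717 m
Convert RSL to answer units (arcs ×180/π): t = 0.206440·180/π = 11.8281°, p = ρ·p = 5.08·4.863237 = 24.7052 m, q = 1.223967·180/π = 70.1281°, L = 31.9717 m.

RSL: t = 11.8281°, p = 24.7052 m, q = 70.1281°, L = 31.9717 m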